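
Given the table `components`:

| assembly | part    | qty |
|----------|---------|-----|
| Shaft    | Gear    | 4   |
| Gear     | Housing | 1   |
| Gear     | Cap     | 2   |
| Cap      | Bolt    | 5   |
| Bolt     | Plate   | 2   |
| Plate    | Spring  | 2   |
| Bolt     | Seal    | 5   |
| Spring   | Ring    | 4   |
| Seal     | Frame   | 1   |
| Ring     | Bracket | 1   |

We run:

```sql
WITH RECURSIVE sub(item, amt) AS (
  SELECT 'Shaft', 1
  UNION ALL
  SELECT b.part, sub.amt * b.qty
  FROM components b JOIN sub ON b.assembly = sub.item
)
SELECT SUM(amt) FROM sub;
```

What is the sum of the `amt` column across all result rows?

1977

Base: (Shaft, amt=1).
Iteration 1: components of {Shaft} -> Gear = 1*4 = 4.
Iteration 2: components of {Gear} -> Cap = 4*2 = 8, Housing = 4*1 = 4.
Iteration 3: components of {Cap,Housing} -> Bolt = 8*5 = 40.
Iteration 4: components of {Bolt} -> Plate = 40*2 = 80, Seal = 40*5 = 200.
Iteration 5: components of {Plate,Seal} -> Frame = 200*1 = 200, Spring = 80*2 = 160.
Iteration 6: components of {Frame,Spring} -> Ring = 160*4 = 640.
Iteration 7: components of {Ring} -> Bracket = 640*1 = 640.
Iteration 8: no further components; recursion stops.
SUM(amt) = 1 + 4 + 4 + 8 + 40 + 80 + 200 + 160 + 200 + 640 + 640 = 1977.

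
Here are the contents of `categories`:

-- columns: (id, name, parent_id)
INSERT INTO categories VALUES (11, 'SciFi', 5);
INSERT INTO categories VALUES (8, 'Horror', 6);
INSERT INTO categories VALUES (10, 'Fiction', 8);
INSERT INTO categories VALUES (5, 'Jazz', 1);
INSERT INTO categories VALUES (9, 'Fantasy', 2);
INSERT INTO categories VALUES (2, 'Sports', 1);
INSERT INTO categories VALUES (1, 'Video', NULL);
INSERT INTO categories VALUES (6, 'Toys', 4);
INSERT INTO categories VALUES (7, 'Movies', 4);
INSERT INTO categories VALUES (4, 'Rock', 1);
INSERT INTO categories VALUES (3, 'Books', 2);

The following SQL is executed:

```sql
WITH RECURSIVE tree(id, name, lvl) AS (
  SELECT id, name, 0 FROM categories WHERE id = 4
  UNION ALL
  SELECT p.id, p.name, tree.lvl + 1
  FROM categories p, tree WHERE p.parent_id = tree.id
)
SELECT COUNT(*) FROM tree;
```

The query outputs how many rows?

5

Base: id=4 (Rock) at lvl 0.
Iteration 1: rows with parent_id in {4} -> Toys (id 6, lvl 1), Movies (id 7, lvl 1).
Iteration 2: rows with parent_id in {6,7} -> Horror (id 8, lvl 2).
Iteration 3: rows with parent_id in {8} -> Fiction (id 10, lvl 3).
Iteration 4: no rows with parent_id in {10}; recursion stops.
Total rows emitted: 5.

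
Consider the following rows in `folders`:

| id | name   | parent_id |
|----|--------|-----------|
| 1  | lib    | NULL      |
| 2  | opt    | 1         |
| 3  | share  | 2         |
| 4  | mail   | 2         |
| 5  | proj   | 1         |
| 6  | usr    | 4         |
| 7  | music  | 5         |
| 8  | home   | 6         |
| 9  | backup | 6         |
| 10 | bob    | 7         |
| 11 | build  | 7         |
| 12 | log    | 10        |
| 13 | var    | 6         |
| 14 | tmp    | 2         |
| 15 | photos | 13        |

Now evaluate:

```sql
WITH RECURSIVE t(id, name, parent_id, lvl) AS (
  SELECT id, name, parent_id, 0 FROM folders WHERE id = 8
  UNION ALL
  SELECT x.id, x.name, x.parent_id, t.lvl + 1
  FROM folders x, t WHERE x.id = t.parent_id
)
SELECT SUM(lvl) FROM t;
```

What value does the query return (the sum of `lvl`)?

10

Base: id=8 (home), parent_id=6, lvl 0.
Iteration 1: join on id=6 -> usr (id 6, parent_id=4, lvl 1).
Iteration 2: join on id=4 -> mail (id 4, parent_id=2, lvl 2).
Iteration 3: join on id=2 -> opt (id 2, parent_id=1, lvl 3).
Iteration 4: join on id=1 -> lib (id 1, parent_id=NULL, lvl 4).
Iteration 5: parent_id is NULL; no match; recursion stops.
SUM(lvl) = 0 + 1 + 2 + 3 + 4 = 10.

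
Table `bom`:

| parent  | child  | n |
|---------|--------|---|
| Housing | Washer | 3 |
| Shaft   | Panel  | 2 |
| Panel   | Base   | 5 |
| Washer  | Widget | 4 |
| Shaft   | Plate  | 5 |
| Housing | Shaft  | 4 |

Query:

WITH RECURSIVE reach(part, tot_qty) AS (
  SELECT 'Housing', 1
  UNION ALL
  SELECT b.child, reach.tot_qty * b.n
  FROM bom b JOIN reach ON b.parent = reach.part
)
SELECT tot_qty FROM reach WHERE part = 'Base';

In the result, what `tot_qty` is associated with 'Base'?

Base: (Housing, tot_qty=1).
Iteration 1: components of {Housing} -> Shaft = 1*4 = 4, Washer = 1*3 = 3.
Iteration 2: components of {Shaft,Washer} -> Panel = 4*2 = 8, Plate = 4*5 = 20, Widget = 3*4 = 12.
Iteration 3: components of {Panel,Plate,Widget} -> Base = 8*5 = 40.
Iteration 4: no further components; recursion stops.

40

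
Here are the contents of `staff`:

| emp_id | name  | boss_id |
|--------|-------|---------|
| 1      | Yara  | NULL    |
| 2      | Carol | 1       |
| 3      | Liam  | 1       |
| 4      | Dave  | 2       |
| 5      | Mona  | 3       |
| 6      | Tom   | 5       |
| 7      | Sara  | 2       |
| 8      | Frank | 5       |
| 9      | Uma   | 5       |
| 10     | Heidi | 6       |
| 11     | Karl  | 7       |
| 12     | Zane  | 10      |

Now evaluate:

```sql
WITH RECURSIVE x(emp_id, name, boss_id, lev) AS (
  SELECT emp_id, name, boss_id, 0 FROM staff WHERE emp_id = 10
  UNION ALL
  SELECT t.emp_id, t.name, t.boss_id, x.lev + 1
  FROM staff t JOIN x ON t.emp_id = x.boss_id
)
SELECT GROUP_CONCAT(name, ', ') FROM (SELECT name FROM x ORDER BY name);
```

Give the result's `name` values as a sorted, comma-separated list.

Base: emp_id=10 (Heidi), boss_id=6, lev 0.
Iteration 1: join on emp_id=6 -> Tom (id 6, boss_id=5, lev 1).
Iteration 2: join on emp_id=5 -> Mona (id 5, boss_id=3, lev 2).
Iteration 3: join on emp_id=3 -> Liam (id 3, boss_id=1, lev 3).
Iteration 4: join on emp_id=1 -> Yara (id 1, boss_id=NULL, lev 4).
Iteration 5: boss_id is NULL; no match; recursion stops.

Heidi, Liam, Mona, Tom, Yara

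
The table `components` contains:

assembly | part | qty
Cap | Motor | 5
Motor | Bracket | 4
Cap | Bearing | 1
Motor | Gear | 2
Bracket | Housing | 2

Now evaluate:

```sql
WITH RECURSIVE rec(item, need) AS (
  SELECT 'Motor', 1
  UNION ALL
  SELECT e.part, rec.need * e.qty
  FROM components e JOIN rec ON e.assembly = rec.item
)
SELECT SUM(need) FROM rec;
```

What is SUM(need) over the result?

15

Base: (Motor, need=1).
Iteration 1: components of {Motor} -> Bracket = 1*4 = 4, Gear = 1*2 = 2.
Iteration 2: components of {Bracket,Gear} -> Housing = 4*2 = 8.
Iteration 3: no further components; recursion stops.
SUM(need) = 1 + 4 + 2 + 8 = 15.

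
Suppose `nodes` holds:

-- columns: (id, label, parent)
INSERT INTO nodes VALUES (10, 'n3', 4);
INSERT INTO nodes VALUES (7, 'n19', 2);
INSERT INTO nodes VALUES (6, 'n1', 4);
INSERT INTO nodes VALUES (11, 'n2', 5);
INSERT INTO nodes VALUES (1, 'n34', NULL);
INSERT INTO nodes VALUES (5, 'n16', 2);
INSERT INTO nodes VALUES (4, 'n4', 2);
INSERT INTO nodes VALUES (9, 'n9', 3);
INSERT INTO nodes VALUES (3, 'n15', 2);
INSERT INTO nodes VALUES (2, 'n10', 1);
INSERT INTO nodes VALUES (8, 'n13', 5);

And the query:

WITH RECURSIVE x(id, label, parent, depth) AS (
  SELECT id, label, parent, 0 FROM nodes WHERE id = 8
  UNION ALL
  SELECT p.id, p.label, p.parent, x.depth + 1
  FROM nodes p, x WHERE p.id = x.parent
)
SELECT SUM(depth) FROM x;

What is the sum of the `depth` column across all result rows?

6

Base: id=8 (n13), parent=5, depth 0.
Iteration 1: join on id=5 -> n16 (id 5, parent=2, depth 1).
Iteration 2: join on id=2 -> n10 (id 2, parent=1, depth 2).
Iteration 3: join on id=1 -> n34 (id 1, parent=NULL, depth 3).
Iteration 4: parent is NULL; no match; recursion stops.
SUM(depth) = 0 + 1 + 2 + 3 = 6.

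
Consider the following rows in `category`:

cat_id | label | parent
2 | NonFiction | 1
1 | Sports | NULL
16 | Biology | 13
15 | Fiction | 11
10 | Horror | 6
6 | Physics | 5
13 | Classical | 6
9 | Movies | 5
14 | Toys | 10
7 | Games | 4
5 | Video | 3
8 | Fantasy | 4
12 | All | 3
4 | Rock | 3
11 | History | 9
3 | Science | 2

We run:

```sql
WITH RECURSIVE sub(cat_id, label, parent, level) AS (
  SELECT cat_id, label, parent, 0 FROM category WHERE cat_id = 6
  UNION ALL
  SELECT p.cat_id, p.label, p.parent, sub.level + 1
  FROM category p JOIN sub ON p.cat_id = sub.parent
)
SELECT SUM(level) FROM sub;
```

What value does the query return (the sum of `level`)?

10

Base: cat_id=6 (Physics), parent=5, level 0.
Iteration 1: join on cat_id=5 -> Video (id 5, parent=3, level 1).
Iteration 2: join on cat_id=3 -> Science (id 3, parent=2, level 2).
Iteration 3: join on cat_id=2 -> NonFiction (id 2, parent=1, level 3).
Iteration 4: join on cat_id=1 -> Sports (id 1, parent=NULL, level 4).
Iteration 5: parent is NULL; no match; recursion stops.
SUM(level) = 0 + 1 + 2 + 3 + 4 = 10.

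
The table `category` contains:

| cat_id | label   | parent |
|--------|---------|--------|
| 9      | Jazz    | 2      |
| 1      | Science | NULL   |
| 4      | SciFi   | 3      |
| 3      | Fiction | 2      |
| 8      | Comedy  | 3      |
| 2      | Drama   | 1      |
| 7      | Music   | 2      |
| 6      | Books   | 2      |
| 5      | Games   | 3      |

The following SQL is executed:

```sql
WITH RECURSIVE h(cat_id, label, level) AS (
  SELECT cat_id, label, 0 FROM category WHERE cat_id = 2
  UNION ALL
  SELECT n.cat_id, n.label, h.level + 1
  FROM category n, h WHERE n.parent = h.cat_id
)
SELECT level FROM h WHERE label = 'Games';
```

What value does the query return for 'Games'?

Base: cat_id=2 (Drama) at level 0.
Iteration 1: rows with parent in {2} -> Fiction (id 3, level 1), Books (id 6, level 1), Music (id 7, level 1), Jazz (id 9, level 1).
Iteration 2: rows with parent in {3,6,7,9} -> SciFi (id 4, level 2), Games (id 5, level 2), Comedy (id 8, level 2).
Iteration 3: no rows with parent in {4,5,8}; recursion stops.

2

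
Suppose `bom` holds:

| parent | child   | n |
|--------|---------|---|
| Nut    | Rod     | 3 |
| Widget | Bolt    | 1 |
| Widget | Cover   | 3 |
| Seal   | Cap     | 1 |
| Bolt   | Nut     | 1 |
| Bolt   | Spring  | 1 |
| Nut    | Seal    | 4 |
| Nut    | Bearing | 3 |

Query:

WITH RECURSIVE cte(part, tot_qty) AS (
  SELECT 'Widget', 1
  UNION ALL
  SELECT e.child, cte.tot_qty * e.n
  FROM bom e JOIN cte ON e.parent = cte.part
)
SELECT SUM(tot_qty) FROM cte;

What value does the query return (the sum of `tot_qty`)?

21

Base: (Widget, tot_qty=1).
Iteration 1: components of {Widget} -> Bolt = 1*1 = 1, Cover = 1*3 = 3.
Iteration 2: components of {Bolt,Cover} -> Nut = 1*1 = 1, Spring = 1*1 = 1.
Iteration 3: components of {Nut,Spring} -> Bearing = 1*3 = 3, Rod = 1*3 = 3, Seal = 1*4 = 4.
Iteration 4: components of {Bearing,Rod,Seal} -> Cap = 4*1 = 4.
Iteration 5: no further components; recursion stops.
SUM(tot_qty) = 1 + 1 + 3 + 1 + 1 + 4 + 3 + 3 + 4 = 21.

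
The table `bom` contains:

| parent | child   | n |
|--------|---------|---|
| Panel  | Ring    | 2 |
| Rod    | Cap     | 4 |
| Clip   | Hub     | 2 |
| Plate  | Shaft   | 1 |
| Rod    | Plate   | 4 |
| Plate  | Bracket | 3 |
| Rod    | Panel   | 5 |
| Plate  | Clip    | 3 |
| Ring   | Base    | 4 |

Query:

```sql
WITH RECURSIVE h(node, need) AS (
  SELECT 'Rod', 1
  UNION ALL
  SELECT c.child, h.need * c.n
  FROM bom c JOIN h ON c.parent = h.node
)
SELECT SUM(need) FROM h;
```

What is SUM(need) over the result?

Base: (Rod, need=1).
Iteration 1: components of {Rod} -> Cap = 1*4 = 4, Panel = 1*5 = 5, Plate = 1*4 = 4.
Iteration 2: components of {Cap,Panel,Plate} -> Bracket = 4*3 = 12, Clip = 4*3 = 12, Ring = 5*2 = 10, Shaft = 4*1 = 4.
Iteration 3: components of {Bracket,Clip,Ring,Shaft} -> Base = 10*4 = 40, Hub = 12*2 = 24.
Iteration 4: no further components; recursion stops.
SUM(need) = 1 + 4 + 4 + 5 + 4 + 12 + 12 + 10 + 24 + 40 = 116.

116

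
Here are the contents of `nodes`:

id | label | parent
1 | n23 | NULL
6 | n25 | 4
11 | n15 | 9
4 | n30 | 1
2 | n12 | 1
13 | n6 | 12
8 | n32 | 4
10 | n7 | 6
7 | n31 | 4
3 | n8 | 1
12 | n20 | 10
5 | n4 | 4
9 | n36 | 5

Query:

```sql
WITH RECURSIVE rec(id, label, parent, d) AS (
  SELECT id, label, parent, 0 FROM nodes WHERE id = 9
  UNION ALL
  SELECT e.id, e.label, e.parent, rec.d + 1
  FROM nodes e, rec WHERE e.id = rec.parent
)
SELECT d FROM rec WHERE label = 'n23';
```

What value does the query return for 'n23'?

3

Base: id=9 (n36), parent=5, d 0.
Iteration 1: join on id=5 -> n4 (id 5, parent=4, d 1).
Iteration 2: join on id=4 -> n30 (id 4, parent=1, d 2).
Iteration 3: join on id=1 -> n23 (id 1, parent=NULL, d 3).
Iteration 4: parent is NULL; no match; recursion stops.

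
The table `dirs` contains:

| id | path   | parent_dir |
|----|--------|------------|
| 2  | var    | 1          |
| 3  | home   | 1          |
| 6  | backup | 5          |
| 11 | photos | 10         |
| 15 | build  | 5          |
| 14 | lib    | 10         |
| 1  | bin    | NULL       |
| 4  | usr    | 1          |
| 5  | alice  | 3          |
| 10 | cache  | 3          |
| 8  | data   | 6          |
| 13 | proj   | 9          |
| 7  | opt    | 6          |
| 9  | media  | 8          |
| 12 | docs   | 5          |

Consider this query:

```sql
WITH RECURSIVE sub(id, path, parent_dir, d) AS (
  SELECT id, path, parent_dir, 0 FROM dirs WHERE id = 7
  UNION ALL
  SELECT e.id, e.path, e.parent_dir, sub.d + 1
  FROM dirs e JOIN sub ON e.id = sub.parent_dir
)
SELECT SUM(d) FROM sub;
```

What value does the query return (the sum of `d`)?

Base: id=7 (opt), parent_dir=6, d 0.
Iteration 1: join on id=6 -> backup (id 6, parent_dir=5, d 1).
Iteration 2: join on id=5 -> alice (id 5, parent_dir=3, d 2).
Iteration 3: join on id=3 -> home (id 3, parent_dir=1, d 3).
Iteration 4: join on id=1 -> bin (id 1, parent_dir=NULL, d 4).
Iteration 5: parent_dir is NULL; no match; recursion stops.
SUM(d) = 0 + 1 + 2 + 3 + 4 = 10.

10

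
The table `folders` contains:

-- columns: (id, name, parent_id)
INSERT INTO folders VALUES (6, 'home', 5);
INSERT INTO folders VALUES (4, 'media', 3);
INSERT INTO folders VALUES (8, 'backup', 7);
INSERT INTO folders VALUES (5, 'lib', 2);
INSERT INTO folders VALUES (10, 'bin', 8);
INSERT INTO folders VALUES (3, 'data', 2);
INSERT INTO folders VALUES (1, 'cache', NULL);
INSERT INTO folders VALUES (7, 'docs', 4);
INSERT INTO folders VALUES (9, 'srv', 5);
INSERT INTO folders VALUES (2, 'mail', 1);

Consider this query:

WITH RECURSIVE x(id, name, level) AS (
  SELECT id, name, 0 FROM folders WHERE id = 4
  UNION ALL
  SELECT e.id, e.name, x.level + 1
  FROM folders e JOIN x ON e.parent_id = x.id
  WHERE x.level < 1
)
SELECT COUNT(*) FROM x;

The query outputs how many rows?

Base: id=4 (media) at level 0.
Iteration 1: rows with parent_id in {4} -> docs (id 7, level 1).
Iteration 2: level < 1 fails for all current rows; recursion stops.
Total rows emitted: 2.

2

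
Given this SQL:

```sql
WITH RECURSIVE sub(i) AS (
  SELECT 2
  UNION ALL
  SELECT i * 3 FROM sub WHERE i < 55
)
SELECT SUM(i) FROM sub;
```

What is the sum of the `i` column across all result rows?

242

Base: i=2.
Iteration 1: 2 < 55 holds -> i = 2 * 3 = 6.
Iteration 2: 6 < 55 holds -> i = 6 * 3 = 18.
Iteration 3: 18 < 55 holds -> i = 18 * 3 = 54.
Iteration 4: 54 < 55 holds -> i = 54 * 3 = 162.
Iteration 5: 162 < 55 fails; recursion stops.
SUM(i) = 2 + 6 + 18 + 54 + 162 = 242.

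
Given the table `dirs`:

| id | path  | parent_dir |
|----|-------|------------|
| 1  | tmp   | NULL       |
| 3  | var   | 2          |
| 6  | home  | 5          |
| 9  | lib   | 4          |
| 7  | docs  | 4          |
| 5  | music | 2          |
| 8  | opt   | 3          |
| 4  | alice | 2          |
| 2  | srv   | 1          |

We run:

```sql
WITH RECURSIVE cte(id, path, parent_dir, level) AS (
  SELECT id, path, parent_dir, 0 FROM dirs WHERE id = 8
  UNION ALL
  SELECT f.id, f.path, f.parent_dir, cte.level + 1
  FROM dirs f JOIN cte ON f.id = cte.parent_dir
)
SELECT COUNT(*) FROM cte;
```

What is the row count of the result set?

4

Base: id=8 (opt), parent_dir=3, level 0.
Iteration 1: join on id=3 -> var (id 3, parent_dir=2, level 1).
Iteration 2: join on id=2 -> srv (id 2, parent_dir=1, level 2).
Iteration 3: join on id=1 -> tmp (id 1, parent_dir=NULL, level 3).
Iteration 4: parent_dir is NULL; no match; recursion stops.
Total rows emitted: 4.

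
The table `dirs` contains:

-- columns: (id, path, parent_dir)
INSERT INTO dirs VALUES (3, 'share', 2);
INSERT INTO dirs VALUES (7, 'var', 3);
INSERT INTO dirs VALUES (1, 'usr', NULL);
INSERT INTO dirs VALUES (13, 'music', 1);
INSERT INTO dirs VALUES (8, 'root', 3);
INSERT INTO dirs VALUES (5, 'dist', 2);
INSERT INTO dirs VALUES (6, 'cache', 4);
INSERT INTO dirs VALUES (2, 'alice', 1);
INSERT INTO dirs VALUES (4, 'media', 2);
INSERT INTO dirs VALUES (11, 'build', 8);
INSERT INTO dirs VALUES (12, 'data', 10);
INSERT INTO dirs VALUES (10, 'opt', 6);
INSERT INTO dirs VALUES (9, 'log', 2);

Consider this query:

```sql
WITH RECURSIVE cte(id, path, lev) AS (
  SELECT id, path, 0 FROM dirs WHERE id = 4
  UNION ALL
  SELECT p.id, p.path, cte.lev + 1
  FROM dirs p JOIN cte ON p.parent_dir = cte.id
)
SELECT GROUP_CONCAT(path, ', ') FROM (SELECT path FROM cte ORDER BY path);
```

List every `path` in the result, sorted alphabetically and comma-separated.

Base: id=4 (media) at lev 0.
Iteration 1: rows with parent_dir in {4} -> cache (id 6, lev 1).
Iteration 2: rows with parent_dir in {6} -> opt (id 10, lev 2).
Iteration 3: rows with parent_dir in {10} -> data (id 12, lev 3).
Iteration 4: no rows with parent_dir in {12}; recursion stops.

cache, data, media, opt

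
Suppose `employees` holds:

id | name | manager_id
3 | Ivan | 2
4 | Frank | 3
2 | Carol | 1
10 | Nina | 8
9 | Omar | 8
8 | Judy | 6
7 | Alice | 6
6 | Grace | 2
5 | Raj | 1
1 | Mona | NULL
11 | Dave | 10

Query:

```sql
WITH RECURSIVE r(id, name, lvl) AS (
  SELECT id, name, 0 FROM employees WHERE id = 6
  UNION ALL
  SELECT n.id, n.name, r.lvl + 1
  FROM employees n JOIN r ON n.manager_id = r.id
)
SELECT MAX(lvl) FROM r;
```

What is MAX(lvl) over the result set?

3

Base: id=6 (Grace) at lvl 0.
Iteration 1: rows with manager_id in {6} -> Alice (id 7, lvl 1), Judy (id 8, lvl 1).
Iteration 2: rows with manager_id in {7,8} -> Omar (id 9, lvl 2), Nina (id 10, lvl 2).
Iteration 3: rows with manager_id in {9,10} -> Dave (id 11, lvl 3).
Iteration 4: no rows with manager_id in {11}; recursion stops.
lvl values: 0, 1, 1, 2, 2, 3; the maximum is 3.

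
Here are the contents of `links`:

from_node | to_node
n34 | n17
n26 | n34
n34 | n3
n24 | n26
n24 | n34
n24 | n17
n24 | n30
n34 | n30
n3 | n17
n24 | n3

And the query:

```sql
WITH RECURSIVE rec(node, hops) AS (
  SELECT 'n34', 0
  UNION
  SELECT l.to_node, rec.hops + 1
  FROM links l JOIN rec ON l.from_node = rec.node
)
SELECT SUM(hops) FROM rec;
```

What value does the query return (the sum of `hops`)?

Base: (n34, hops=0).
Iteration 1: edges from {n34} -> (n17, hops=1), (n3, hops=1), (n30, hops=1).
Iteration 2: edges from {n17,n3,n30} -> (n17, hops=2).
Iteration 3: no outgoing edges from {n17}; recursion stops.
SUM(hops) = 0 + 1 + 1 + 1 + 2 = 5.

5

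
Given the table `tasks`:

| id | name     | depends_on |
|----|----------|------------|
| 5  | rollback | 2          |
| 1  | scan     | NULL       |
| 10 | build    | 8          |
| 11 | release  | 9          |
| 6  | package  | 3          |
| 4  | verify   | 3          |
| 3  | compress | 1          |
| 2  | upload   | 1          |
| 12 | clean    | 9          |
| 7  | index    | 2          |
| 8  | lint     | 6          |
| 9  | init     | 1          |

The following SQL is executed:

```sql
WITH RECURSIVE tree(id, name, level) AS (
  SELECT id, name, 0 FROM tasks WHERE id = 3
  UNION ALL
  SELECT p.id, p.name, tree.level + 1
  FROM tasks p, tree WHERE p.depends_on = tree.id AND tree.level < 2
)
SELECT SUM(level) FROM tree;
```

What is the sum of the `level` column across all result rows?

Base: id=3 (compress) at level 0.
Iteration 1: rows with depends_on in {3} -> verify (id 4, level 1), package (id 6, level 1).
Iteration 2: rows with depends_on in {4,6} -> lint (id 8, level 2).
Iteration 3: level < 2 fails for all current rows; recursion stops.
SUM(level) = 0 + 1 + 1 + 2 = 4.

4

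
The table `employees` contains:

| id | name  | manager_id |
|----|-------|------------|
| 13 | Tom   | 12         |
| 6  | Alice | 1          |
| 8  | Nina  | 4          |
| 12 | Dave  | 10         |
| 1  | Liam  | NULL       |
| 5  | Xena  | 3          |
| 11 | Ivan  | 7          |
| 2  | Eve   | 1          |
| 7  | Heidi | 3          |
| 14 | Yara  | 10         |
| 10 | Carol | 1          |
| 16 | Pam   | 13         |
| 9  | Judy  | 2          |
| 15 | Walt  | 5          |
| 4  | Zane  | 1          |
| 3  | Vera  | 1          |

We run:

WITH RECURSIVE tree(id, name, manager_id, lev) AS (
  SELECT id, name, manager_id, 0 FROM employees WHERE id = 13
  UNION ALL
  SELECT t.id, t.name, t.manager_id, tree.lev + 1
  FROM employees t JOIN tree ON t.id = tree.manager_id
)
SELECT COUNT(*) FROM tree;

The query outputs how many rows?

Base: id=13 (Tom), manager_id=12, lev 0.
Iteration 1: join on id=12 -> Dave (id 12, manager_id=10, lev 1).
Iteration 2: join on id=10 -> Carol (id 10, manager_id=1, lev 2).
Iteration 3: join on id=1 -> Liam (id 1, manager_id=NULL, lev 3).
Iteration 4: manager_id is NULL; no match; recursion stops.
Total rows emitted: 4.

4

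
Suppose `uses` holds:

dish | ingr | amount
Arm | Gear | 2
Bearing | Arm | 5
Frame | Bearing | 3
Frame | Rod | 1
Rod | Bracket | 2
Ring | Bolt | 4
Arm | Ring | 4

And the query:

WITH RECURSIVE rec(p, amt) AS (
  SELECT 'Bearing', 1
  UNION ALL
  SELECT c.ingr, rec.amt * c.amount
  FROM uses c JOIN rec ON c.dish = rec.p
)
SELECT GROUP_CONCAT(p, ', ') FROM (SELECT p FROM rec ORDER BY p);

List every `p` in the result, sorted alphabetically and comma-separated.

Arm, Bearing, Bolt, Gear, Ring

Base: (Bearing, amt=1).
Iteration 1: components of {Bearing} -> Arm = 1*5 = 5.
Iteration 2: components of {Arm} -> Gear = 5*2 = 10, Ring = 5*4 = 20.
Iteration 3: components of {Gear,Ring} -> Bolt = 20*4 = 80.
Iteration 4: no further components; recursion stops.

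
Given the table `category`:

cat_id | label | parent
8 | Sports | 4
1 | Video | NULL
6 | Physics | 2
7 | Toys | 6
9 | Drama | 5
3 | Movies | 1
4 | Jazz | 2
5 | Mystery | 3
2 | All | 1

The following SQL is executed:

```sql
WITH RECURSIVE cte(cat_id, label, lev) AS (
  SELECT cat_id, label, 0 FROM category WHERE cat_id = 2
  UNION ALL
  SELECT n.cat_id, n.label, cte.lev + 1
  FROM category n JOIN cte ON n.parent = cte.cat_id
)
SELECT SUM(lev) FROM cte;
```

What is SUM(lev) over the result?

Base: cat_id=2 (All) at lev 0.
Iteration 1: rows with parent in {2} -> Jazz (id 4, lev 1), Physics (id 6, lev 1).
Iteration 2: rows with parent in {4,6} -> Toys (id 7, lev 2), Sports (id 8, lev 2).
Iteration 3: no rows with parent in {7,8}; recursion stops.
SUM(lev) = 0 + 1 + 1 + 2 + 2 = 6.

6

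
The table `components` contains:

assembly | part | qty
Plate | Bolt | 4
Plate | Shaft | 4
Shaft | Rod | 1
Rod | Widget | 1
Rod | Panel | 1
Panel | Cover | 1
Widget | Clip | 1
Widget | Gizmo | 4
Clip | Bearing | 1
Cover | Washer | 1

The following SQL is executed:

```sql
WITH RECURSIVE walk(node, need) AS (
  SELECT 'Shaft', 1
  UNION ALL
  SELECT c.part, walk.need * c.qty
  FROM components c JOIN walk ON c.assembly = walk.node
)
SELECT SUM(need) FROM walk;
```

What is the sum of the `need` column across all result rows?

12

Base: (Shaft, need=1).
Iteration 1: components of {Shaft} -> Rod = 1*1 = 1.
Iteration 2: components of {Rod} -> Panel = 1*1 = 1, Widget = 1*1 = 1.
Iteration 3: components of {Panel,Widget} -> Clip = 1*1 = 1, Cover = 1*1 = 1, Gizmo = 1*4 = 4.
Iteration 4: components of {Clip,Cover,Gizmo} -> Bearing = 1*1 = 1, Washer = 1*1 = 1.
Iteration 5: no further components; recursion stops.
SUM(need) = 1 + 1 + 1 + 1 + 1 + 4 + 1 + 1 + 1 = 12.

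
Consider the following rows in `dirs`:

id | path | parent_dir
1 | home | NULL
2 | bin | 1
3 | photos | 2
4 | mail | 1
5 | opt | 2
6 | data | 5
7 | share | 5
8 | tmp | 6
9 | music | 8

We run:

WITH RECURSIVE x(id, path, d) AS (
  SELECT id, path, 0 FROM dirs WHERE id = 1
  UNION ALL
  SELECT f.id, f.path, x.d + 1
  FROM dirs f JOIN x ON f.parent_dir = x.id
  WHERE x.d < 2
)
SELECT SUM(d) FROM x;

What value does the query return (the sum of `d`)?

Base: id=1 (home) at d 0.
Iteration 1: rows with parent_dir in {1} -> bin (id 2, d 1), mail (id 4, d 1).
Iteration 2: rows with parent_dir in {2,4} -> photos (id 3, d 2), opt (id 5, d 2).
Iteration 3: d < 2 fails for all current rows; recursion stops.
SUM(d) = 0 + 1 + 1 + 2 + 2 = 6.

6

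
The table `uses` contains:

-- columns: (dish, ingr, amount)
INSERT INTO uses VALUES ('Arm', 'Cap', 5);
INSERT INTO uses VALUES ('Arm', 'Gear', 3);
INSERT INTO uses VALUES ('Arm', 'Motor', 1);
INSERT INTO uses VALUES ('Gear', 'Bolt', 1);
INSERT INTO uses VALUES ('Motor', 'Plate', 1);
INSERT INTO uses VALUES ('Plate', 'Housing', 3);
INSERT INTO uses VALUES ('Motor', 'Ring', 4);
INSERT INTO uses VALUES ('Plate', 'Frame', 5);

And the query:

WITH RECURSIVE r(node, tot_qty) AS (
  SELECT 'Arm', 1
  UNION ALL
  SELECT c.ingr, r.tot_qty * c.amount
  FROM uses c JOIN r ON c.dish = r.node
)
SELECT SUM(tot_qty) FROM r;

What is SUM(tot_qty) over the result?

26

Base: (Arm, tot_qty=1).
Iteration 1: components of {Arm} -> Cap = 1*5 = 5, Gear = 1*3 = 3, Motor = 1*1 = 1.
Iteration 2: components of {Cap,Gear,Motor} -> Bolt = 3*1 = 3, Plate = 1*1 = 1, Ring = 1*4 = 4.
Iteration 3: components of {Bolt,Plate,Ring} -> Frame = 1*5 = 5, Housing = 1*3 = 3.
Iteration 4: no further components; recursion stops.
SUM(tot_qty) = 1 + 5 + 3 + 1 + 3 + 1 + 4 + 3 + 5 = 26.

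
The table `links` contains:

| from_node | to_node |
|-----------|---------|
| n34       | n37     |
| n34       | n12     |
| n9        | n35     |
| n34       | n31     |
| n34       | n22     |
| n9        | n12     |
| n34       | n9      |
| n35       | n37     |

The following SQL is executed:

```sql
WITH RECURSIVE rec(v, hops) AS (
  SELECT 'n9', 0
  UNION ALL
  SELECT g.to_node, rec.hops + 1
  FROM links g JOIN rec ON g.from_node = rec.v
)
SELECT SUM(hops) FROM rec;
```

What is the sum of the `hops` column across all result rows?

4

Base: (n9, hops=0).
Iteration 1: edges from {n9} -> (n12, hops=1), (n35, hops=1).
Iteration 2: edges from {n12,n35} -> (n37, hops=2).
Iteration 3: no outgoing edges from {n37}; recursion stops.
SUM(hops) = 0 + 1 + 1 + 2 = 4.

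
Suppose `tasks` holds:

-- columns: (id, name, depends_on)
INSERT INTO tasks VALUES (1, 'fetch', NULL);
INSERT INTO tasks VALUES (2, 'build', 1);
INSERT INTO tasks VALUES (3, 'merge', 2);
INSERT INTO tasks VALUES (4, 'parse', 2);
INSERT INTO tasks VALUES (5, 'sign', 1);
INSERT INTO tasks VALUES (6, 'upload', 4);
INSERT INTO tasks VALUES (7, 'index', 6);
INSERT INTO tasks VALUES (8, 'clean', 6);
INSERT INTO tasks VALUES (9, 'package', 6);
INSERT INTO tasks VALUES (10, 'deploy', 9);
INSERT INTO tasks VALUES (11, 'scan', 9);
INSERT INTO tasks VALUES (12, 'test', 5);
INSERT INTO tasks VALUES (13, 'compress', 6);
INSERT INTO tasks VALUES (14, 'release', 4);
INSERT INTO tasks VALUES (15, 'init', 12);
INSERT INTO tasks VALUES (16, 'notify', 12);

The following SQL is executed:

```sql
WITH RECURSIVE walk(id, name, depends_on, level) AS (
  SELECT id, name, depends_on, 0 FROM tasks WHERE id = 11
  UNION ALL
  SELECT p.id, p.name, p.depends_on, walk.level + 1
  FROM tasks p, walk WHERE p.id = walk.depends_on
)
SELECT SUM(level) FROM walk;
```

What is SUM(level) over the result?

15

Base: id=11 (scan), depends_on=9, level 0.
Iteration 1: join on id=9 -> package (id 9, depends_on=6, level 1).
Iteration 2: join on id=6 -> upload (id 6, depends_on=4, level 2).
Iteration 3: join on id=4 -> parse (id 4, depends_on=2, level 3).
Iteration 4: join on id=2 -> build (id 2, depends_on=1, level 4).
Iteration 5: join on id=1 -> fetch (id 1, depends_on=NULL, level 5).
Iteration 6: depends_on is NULL; no match; recursion stops.
SUM(level) = 0 + 1 + 2 + 3 + 4 + 5 = 15.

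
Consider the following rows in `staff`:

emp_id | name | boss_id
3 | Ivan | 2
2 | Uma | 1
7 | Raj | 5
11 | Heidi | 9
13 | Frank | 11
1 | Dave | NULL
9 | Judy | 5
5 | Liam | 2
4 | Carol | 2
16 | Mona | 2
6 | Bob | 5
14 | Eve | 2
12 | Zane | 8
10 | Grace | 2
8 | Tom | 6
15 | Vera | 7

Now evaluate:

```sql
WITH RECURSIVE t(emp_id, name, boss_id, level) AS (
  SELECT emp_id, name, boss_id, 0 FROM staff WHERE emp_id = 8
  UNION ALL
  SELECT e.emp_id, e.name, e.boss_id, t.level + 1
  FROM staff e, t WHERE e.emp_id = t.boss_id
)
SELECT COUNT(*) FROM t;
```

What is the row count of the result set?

Base: emp_id=8 (Tom), boss_id=6, level 0.
Iteration 1: join on emp_id=6 -> Bob (id 6, boss_id=5, level 1).
Iteration 2: join on emp_id=5 -> Liam (id 5, boss_id=2, level 2).
Iteration 3: join on emp_id=2 -> Uma (id 2, boss_id=1, level 3).
Iteration 4: join on emp_id=1 -> Dave (id 1, boss_id=NULL, level 4).
Iteration 5: boss_id is NULL; no match; recursion stops.
Total rows emitted: 5.

5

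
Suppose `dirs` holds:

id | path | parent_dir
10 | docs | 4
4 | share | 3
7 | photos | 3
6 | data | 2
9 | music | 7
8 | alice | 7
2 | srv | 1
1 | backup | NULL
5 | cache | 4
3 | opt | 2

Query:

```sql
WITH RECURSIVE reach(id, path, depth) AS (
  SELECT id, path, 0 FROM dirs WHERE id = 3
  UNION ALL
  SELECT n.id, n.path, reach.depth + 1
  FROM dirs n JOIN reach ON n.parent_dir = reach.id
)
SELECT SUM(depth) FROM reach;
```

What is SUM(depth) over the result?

10

Base: id=3 (opt) at depth 0.
Iteration 1: rows with parent_dir in {3} -> share (id 4, depth 1), photos (id 7, depth 1).
Iteration 2: rows with parent_dir in {4,7} -> cache (id 5, depth 2), alice (id 8, depth 2), music (id 9, depth 2), docs (id 10, depth 2).
Iteration 3: no rows with parent_dir in {5,8,9,10}; recursion stops.
SUM(depth) = 0 + 1 + 1 + 2 + 2 + 2 + 2 = 10.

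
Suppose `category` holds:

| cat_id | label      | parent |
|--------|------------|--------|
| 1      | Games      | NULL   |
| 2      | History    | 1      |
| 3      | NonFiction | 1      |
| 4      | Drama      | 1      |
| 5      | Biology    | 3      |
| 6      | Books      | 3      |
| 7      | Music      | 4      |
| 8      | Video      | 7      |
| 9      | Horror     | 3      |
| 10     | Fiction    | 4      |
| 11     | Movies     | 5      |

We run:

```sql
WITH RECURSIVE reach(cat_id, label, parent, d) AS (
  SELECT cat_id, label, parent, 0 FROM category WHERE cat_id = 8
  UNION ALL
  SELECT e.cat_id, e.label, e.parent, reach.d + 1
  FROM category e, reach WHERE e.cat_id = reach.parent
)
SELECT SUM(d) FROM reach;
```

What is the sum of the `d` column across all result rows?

Base: cat_id=8 (Video), parent=7, d 0.
Iteration 1: join on cat_id=7 -> Music (id 7, parent=4, d 1).
Iteration 2: join on cat_id=4 -> Drama (id 4, parent=1, d 2).
Iteration 3: join on cat_id=1 -> Games (id 1, parent=NULL, d 3).
Iteration 4: parent is NULL; no match; recursion stops.
SUM(d) = 0 + 1 + 2 + 3 = 6.

6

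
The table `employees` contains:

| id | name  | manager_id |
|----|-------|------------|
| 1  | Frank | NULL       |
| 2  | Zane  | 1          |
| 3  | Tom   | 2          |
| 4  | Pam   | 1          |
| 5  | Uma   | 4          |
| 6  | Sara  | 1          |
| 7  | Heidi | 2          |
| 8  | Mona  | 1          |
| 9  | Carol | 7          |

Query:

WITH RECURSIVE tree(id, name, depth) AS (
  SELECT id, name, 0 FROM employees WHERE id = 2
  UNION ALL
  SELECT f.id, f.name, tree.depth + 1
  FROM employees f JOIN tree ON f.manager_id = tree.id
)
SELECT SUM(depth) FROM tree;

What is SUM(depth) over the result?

Base: id=2 (Zane) at depth 0.
Iteration 1: rows with manager_id in {2} -> Tom (id 3, depth 1), Heidi (id 7, depth 1).
Iteration 2: rows with manager_id in {3,7} -> Carol (id 9, depth 2).
Iteration 3: no rows with manager_id in {9}; recursion stops.
SUM(depth) = 0 + 1 + 1 + 2 = 4.

4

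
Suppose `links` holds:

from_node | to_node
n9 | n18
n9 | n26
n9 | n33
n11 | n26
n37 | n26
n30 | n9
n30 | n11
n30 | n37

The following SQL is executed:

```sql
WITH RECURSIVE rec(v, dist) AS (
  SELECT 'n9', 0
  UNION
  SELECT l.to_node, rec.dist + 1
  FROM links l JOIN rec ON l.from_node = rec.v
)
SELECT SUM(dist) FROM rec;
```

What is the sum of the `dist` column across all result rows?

Base: (n9, dist=0).
Iteration 1: edges from {n9} -> (n18, dist=1), (n26, dist=1), (n33, dist=1).
Iteration 2: no outgoing edges from {n18,n26,n33}; recursion stops.
SUM(dist) = 0 + 1 + 1 + 1 = 3.

3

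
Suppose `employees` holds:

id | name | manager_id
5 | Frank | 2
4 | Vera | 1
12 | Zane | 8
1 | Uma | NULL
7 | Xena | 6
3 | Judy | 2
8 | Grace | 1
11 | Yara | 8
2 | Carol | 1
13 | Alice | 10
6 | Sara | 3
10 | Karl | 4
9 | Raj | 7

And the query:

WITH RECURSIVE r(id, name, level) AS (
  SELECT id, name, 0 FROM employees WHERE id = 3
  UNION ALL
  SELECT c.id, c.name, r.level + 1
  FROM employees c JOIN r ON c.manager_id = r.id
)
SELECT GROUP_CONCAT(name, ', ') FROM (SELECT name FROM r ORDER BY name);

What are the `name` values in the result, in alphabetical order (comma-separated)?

Base: id=3 (Judy) at level 0.
Iteration 1: rows with manager_id in {3} -> Sara (id 6, level 1).
Iteration 2: rows with manager_id in {6} -> Xena (id 7, level 2).
Iteration 3: rows with manager_id in {7} -> Raj (id 9, level 3).
Iteration 4: no rows with manager_id in {9}; recursion stops.

Judy, Raj, Sara, Xena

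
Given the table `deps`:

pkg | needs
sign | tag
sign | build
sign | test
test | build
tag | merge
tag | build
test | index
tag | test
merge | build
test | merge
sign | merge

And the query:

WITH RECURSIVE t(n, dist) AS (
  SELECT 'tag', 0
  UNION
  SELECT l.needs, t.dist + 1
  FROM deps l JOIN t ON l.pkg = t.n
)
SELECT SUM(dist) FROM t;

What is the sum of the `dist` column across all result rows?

Base: (tag, dist=0).
Iteration 1: edges from {tag} -> (build, dist=1), (merge, dist=1), (test, dist=1).
Iteration 2: edges from {build,merge,test} -> (build, dist=2), (index, dist=2), (merge, dist=2). [UNION drops 1 duplicate row(s)]
Iteration 3: edges from {build,index,merge} -> (build, dist=3).
Iteration 4: no outgoing edges from {build}; recursion stops.
SUM(dist) = 0 + 1 + 1 + 1 + 2 + 2 + 2 + 3 = 12.

12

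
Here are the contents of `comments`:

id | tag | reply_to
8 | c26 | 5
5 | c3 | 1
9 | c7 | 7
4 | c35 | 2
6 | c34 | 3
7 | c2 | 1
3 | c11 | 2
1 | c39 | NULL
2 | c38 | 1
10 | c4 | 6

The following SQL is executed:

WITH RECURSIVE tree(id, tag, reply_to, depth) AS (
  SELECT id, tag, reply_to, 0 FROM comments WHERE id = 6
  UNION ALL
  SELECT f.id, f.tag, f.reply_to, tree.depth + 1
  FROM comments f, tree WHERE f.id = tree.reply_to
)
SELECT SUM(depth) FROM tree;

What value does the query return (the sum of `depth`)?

6

Base: id=6 (c34), reply_to=3, depth 0.
Iteration 1: join on id=3 -> c11 (id 3, reply_to=2, depth 1).
Iteration 2: join on id=2 -> c38 (id 2, reply_to=1, depth 2).
Iteration 3: join on id=1 -> c39 (id 1, reply_to=NULL, depth 3).
Iteration 4: reply_to is NULL; no match; recursion stops.
SUM(depth) = 0 + 1 + 2 + 3 = 6.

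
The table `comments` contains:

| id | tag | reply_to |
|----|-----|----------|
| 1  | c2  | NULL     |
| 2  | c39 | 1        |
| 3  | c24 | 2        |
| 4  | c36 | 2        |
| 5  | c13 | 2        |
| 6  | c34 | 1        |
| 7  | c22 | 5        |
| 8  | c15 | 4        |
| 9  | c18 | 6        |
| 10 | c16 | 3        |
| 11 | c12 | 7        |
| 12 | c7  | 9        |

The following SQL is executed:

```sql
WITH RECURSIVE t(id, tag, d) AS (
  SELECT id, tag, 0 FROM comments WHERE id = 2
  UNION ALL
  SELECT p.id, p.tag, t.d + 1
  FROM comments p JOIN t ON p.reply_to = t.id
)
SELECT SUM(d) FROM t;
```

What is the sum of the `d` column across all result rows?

12

Base: id=2 (c39) at d 0.
Iteration 1: rows with reply_to in {2} -> c24 (id 3, d 1), c36 (id 4, d 1), c13 (id 5, d 1).
Iteration 2: rows with reply_to in {3,4,5} -> c22 (id 7, d 2), c15 (id 8, d 2), c16 (id 10, d 2).
Iteration 3: rows with reply_to in {7,8,10} -> c12 (id 11, d 3).
Iteration 4: no rows with reply_to in {11}; recursion stops.
SUM(d) = 0 + 1 + 1 + 1 + 2 + 2 + 2 + 3 = 12.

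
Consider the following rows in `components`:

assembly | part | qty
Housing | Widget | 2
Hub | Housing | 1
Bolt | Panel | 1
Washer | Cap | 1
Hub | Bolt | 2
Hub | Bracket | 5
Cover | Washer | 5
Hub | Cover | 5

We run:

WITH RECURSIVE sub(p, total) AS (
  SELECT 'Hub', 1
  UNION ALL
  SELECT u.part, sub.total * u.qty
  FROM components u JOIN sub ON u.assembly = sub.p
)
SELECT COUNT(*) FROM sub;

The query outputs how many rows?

Base: (Hub, total=1).
Iteration 1: components of {Hub} -> Bolt = 1*2 = 2, Bracket = 1*5 = 5, Cover = 1*5 = 5, Housing = 1*1 = 1.
Iteration 2: components of {Bolt,Bracket,Cover,Housing} -> Panel = 2*1 = 2, Washer = 5*5 = 25, Widget = 1*2 = 2.
Iteration 3: components of {Panel,Washer,Widget} -> Cap = 25*1 = 25.
Iteration 4: no further components; recursion stops.
Total rows emitted: 9.

9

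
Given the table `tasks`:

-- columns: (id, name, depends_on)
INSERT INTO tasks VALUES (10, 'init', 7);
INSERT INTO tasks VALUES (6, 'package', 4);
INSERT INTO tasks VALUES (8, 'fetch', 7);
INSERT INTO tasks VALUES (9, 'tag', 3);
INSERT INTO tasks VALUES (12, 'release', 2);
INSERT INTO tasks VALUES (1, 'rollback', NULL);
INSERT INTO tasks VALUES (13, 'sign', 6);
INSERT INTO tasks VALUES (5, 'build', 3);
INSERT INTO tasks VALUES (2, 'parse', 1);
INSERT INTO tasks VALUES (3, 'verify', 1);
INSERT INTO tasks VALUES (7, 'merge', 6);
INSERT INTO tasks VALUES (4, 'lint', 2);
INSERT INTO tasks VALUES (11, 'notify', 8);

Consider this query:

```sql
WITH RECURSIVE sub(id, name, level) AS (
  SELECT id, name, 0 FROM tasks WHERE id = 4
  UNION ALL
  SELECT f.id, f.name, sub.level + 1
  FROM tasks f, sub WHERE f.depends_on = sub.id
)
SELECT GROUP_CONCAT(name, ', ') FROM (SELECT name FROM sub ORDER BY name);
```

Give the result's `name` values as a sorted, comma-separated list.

fetch, init, lint, merge, notify, package, sign

Base: id=4 (lint) at level 0.
Iteration 1: rows with depends_on in {4} -> package (id 6, level 1).
Iteration 2: rows with depends_on in {6} -> merge (id 7, level 2), sign (id 13, level 2).
Iteration 3: rows with depends_on in {7,13} -> fetch (id 8, level 3), init (id 10, level 3).
Iteration 4: rows with depends_on in {8,10} -> notify (id 11, level 4).
Iteration 5: no rows with depends_on in {11}; recursion stops.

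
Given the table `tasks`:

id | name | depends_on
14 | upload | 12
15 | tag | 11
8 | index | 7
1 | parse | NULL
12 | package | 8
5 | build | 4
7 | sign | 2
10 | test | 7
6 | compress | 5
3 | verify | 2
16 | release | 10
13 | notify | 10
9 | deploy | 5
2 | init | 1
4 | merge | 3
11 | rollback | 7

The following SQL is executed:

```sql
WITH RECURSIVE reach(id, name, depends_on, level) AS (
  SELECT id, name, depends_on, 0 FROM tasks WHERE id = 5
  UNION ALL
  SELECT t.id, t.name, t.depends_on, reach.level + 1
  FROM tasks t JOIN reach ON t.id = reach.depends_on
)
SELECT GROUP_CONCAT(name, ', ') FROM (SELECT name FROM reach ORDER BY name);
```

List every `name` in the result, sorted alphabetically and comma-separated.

build, init, merge, parse, verify

Base: id=5 (build), depends_on=4, level 0.
Iteration 1: join on id=4 -> merge (id 4, depends_on=3, level 1).
Iteration 2: join on id=3 -> verify (id 3, depends_on=2, level 2).
Iteration 3: join on id=2 -> init (id 2, depends_on=1, level 3).
Iteration 4: join on id=1 -> parse (id 1, depends_on=NULL, level 4).
Iteration 5: depends_on is NULL; no match; recursion stops.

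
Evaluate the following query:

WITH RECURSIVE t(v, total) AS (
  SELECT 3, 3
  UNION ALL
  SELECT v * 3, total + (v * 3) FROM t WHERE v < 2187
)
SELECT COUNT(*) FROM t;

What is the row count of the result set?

Base: v=3, total=3.
Iteration 1: 3 < 2187 holds -> v = 3 * 3 = 9, total = 3 + 9 = 12.
Iteration 2: 9 < 2187 holds -> v = 9 * 3 = 27, total = 12 + 27 = 39.
Iteration 3: 27 < 2187 holds -> v = 27 * 3 = 81, total = 39 + 81 = 120.
Iteration 4: 81 < 2187 holds -> v = 81 * 3 = 243, total = 120 + 243 = 363.
Iteration 5: 243 < 2187 holds -> v = 243 * 3 = 729, total = 363 + 729 = 1092.
Iteration 6: 729 < 2187 holds -> v = 729 * 3 = 2187, total = 1092 + 2187 = 3279.
Iteration 7: 2187 < 2187 fails; recursion stops.
Total rows emitted: 7.

7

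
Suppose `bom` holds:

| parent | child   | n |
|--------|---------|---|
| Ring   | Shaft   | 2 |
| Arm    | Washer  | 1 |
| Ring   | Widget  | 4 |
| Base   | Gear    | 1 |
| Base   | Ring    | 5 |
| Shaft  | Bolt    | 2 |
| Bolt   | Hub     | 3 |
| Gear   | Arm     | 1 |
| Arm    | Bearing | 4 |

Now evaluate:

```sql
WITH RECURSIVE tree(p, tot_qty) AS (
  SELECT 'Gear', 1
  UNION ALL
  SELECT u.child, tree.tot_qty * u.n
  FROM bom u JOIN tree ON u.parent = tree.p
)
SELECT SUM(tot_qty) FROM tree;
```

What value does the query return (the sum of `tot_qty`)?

7

Base: (Gear, tot_qty=1).
Iteration 1: components of {Gear} -> Arm = 1*1 = 1.
Iteration 2: components of {Arm} -> Bearing = 1*4 = 4, Washer = 1*1 = 1.
Iteration 3: no further components; recursion stops.
SUM(tot_qty) = 1 + 1 + 1 + 4 = 7.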